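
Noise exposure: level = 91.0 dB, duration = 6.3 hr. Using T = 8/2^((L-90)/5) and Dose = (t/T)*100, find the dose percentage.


T_allowed = 8 / 2^((91.0 - 90)/5) = 6.9644 hr
Dose = 6.3 / 6.9644 * 100 = 90.46 %


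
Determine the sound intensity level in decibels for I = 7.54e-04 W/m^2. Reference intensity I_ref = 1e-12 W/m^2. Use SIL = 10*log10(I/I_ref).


I / I_ref = 7.54e-04 / 1e-12 = 7.54e+08
SIL = 10 * log10(7.54e+08) = 88.774 dB


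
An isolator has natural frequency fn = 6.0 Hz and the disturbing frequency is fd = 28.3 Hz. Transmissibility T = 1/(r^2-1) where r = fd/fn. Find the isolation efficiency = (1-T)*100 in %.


r = 28.3 / 6.0 = 4.71667
r^2 - 1 = 4.71667^2 - 1 = 21.247
T = 1/21.247 = 0.0470655
Efficiency = (1 - 0.0470655)*100 = 95.293 %


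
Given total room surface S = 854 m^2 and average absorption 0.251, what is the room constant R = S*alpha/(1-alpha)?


R = 854 * 0.251 / (1 - 0.251) = 286.19 m^2


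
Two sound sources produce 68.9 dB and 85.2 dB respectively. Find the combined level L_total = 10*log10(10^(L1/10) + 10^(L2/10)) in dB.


10^(68.9/10) = 7.76247e+06
10^(85.2/10) = 3.31131e+08
Sum = 7.76247e+06 + 3.31131e+08 = 3.38893e+08
L_total = 10*log10(3.38893e+08) = 85.301 dB


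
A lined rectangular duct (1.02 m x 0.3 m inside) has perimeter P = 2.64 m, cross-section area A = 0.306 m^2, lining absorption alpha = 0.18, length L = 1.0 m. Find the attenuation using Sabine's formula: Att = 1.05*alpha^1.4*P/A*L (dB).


alpha^1.4 = 0.18^1.4 = 0.0906529
Attenuation rate = 1.05 * alpha^1.4 * P / A
= 1.05 * 0.0906529 * 2.64 / 0.306 = 0.821209 dB/m
Total Att = 0.821209 * 1.0 = 0.82121 dB


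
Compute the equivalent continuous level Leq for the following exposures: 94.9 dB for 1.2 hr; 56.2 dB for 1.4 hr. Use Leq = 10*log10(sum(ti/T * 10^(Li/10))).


T_total = 1.2 + 1.4 = 2.6 hr
(1.2/2.6) * 10^(94.9/10) = 1.42629e+09
(1.4/2.6) * 10^(56.2/10) = 224468
Sum = 1.42629e+09 + 224468 = 1.42651e+09
Leq = 10*log10(1.42651e+09) = 91.543 dB


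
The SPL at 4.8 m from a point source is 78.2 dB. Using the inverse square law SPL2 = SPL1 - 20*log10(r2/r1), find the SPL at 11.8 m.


r2/r1 = 11.8/4.8 = 2.45833
Correction = 20*log10(2.45833) = 7.8128 dB
SPL2 = 78.2 - 7.8128 = 70.387 dB


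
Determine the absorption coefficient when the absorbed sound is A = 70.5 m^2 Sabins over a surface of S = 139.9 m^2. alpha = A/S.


Absorption coefficient = absorbed power / incident power
alpha = A / S = 70.5 / 139.9 = 0.50393


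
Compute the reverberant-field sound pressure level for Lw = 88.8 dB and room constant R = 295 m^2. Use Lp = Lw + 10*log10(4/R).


4/R = 4/295 = 0.0135593
Lp = 88.8 + 10*log10(0.0135593) = 70.122 dB


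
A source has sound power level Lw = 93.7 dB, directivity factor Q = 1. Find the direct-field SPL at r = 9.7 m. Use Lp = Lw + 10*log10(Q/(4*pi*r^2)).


4*pi*r^2 = 4*pi*9.7^2 = 1182.37 m^2
Q / (4*pi*r^2) = 1 / 1182.37 = 0.000845759
Lp = 93.7 + 10*log10(0.000845759) = 62.972 dB


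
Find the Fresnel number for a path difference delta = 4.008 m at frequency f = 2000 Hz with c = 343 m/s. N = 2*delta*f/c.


N = 2*delta*f/c = 2*delta/lambda, where lambda = c/f
lambda = 343 / 2000 = 0.1715 m
N = 2 * 4.008 / 0.1715 = 46.741


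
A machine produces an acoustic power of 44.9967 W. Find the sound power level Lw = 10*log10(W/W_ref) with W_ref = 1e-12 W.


W / W_ref = 44.9967 / 1e-12 = 4.49967e+13
Lw = 10 * log10(4.49967e+13) = 136.53 dB


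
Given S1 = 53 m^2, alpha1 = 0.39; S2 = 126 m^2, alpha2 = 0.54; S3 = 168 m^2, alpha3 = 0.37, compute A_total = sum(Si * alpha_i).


53 * 0.39 = 20.67
126 * 0.54 = 68.04
168 * 0.37 = 62.16
A_total = 20.67 + 68.04 + 62.16 = 150.87 m^2


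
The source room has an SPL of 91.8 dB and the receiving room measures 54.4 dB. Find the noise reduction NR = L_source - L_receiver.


NR = L_source - L_receiver (difference between source and receiving room levels)
NR = 91.8 - 54.4 = 37.4 dB


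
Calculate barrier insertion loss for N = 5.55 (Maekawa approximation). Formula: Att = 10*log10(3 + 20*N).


3 + 20*N = 3 + 20*5.55 = 114
Att = 10*log10(114) = 20.569 dB


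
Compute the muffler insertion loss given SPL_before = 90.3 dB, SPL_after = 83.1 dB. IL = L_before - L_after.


Insertion loss = SPL without muffler - SPL with muffler
IL = 90.3 - 83.1 = 7.2 dB


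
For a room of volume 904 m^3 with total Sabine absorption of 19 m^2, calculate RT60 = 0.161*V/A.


RT60 = 0.161 * 904 / 19 = 7.6602 s


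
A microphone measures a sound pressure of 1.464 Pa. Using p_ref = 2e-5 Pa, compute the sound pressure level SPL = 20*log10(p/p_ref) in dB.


p / p_ref = 1.464 / 2e-5 = 73200
SPL = 20 * log10(73200) = 97.29 dB


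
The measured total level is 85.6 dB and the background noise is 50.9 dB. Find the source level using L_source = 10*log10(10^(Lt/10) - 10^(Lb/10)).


10^(85.6/10) = 3.63078e+08
10^(50.9/10) = 123027
Difference = 3.63078e+08 - 123027 = 3.62955e+08
L_source = 10*log10(3.62955e+08) = 85.599 dB


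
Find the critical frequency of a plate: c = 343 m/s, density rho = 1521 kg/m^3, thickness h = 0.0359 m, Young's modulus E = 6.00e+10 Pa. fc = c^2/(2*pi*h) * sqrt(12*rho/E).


12*rho/E = 12*1521/6.00e+10 = 3.042e-07
sqrt(12*rho/E) = sqrt(3.042e-07) = 0.000551543
c^2/(2*pi*h) = 343^2/(2*pi*0.0359) = 521572
fc = 521572 * 0.000551543 = 287.67 Hz


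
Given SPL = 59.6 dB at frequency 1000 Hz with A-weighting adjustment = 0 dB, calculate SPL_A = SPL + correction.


A-weighting table: 1000 Hz -> 0 dB correction
SPL_A = SPL + correction = 59.6 + (0) = 59.6 dBA


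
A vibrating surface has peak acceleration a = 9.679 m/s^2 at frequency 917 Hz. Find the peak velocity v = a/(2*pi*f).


omega = 2*pi*f = 2*pi*917 = 5761.68 rad/s
v = a / omega = 9.679 / 5761.68 = 0.0016799 m/s


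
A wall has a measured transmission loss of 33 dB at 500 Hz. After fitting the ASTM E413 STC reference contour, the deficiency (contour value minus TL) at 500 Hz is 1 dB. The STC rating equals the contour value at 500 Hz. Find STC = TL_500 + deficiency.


By ASTM E413, STC = value of the fitted reference contour at 500 Hz.
Contour value at 500 Hz = TL_500 + deficiency = 33 + 1 = 34
STC = 34


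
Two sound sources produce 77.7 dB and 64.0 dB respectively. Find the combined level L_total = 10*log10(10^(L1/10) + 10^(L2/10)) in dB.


10^(77.7/10) = 5.88844e+07
10^(64.0/10) = 2.51189e+06
Sum = 5.88844e+07 + 2.51189e+06 = 6.13963e+07
L_total = 10*log10(6.13963e+07) = 77.881 dB


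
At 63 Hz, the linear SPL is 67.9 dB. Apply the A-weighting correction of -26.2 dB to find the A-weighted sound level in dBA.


A-weighting table: 63 Hz -> -26.2 dB correction
SPL_A = SPL + correction = 67.9 + (-26.2) = 41.7 dBA


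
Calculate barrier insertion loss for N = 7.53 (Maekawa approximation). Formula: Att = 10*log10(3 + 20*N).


3 + 20*N = 3 + 20*7.53 = 153.6
Att = 10*log10(153.6) = 21.864 dB


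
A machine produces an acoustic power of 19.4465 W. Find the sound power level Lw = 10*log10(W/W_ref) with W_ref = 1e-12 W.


W / W_ref = 19.4465 / 1e-12 = 1.94465e+13
Lw = 10 * log10(1.94465e+13) = 132.89 dB


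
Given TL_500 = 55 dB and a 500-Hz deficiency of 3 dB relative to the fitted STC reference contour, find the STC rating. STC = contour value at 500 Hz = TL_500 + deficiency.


By ASTM E413, STC = value of the fitted reference contour at 500 Hz.
Contour value at 500 Hz = TL_500 + deficiency = 55 + 3 = 58
STC = 58


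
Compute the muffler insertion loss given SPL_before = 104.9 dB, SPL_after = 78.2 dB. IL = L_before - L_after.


Insertion loss = SPL without muffler - SPL with muffler
IL = 104.9 - 78.2 = 26.7 dB


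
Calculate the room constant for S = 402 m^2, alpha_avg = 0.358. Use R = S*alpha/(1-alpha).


R = 402 * 0.358 / (1 - 0.358) = 224.17 m^2


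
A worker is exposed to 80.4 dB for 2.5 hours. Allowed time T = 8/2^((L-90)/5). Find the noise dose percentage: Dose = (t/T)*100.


T_allowed = 8 / 2^((80.4 - 90)/5) = 30.2738 hr
Dose = 2.5 / 30.2738 * 100 = 8.258 %


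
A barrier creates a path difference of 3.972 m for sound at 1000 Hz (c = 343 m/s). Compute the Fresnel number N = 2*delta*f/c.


N = 2*delta*f/c = 2*delta/lambda, where lambda = c/f
lambda = 343 / 1000 = 0.343 m
N = 2 * 3.972 / 0.343 = 23.16


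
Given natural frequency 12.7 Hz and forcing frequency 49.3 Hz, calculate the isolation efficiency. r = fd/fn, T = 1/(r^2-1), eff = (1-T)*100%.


r = 49.3 / 12.7 = 3.88189
r^2 - 1 = 3.88189^2 - 1 = 14.0691
T = 1/14.0691 = 0.0710778
Efficiency = (1 - 0.0710778)*100 = 92.892 %


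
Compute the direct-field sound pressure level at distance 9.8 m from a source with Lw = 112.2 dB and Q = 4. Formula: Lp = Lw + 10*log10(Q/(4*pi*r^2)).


4*pi*r^2 = 4*pi*9.8^2 = 1206.87 m^2
Q / (4*pi*r^2) = 4 / 1206.87 = 0.00331436
Lp = 112.2 + 10*log10(0.00331436) = 87.404 dB


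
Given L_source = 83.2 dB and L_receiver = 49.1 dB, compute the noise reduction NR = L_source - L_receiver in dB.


NR = L_source - L_receiver (difference between source and receiving room levels)
NR = 83.2 - 49.1 = 34.1 dB


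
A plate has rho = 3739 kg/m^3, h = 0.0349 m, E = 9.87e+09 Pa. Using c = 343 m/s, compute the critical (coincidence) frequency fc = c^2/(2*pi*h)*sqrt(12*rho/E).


12*rho/E = 12*3739/9.87e+09 = 4.5459e-06
sqrt(12*rho/E) = sqrt(4.5459e-06) = 0.00213211
c^2/(2*pi*h) = 343^2/(2*pi*0.0349) = 536516
fc = 536516 * 0.00213211 = 1143.9 Hz


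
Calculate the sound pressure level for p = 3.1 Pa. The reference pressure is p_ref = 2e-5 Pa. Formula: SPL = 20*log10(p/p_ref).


p / p_ref = 3.1 / 2e-5 = 155000
SPL = 20 * log10(155000) = 103.81 dB


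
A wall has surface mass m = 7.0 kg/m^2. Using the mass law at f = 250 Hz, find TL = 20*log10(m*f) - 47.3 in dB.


m * f = 7.0 * 250 = 1750
20*log10(1750) = 64.8608 dB
TL = 64.8608 - 47.3 = 17.561 dB


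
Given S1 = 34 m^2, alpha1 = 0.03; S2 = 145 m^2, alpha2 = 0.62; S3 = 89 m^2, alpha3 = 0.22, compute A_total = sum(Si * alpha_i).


34 * 0.03 = 1.02
145 * 0.62 = 89.9
89 * 0.22 = 19.58
A_total = 1.02 + 89.9 + 19.58 = 110.5 m^2


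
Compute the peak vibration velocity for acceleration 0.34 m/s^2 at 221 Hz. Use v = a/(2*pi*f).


omega = 2*pi*f = 2*pi*221 = 1388.58 rad/s
v = a / omega = 0.34 / 1388.58 = 0.00024485 m/s


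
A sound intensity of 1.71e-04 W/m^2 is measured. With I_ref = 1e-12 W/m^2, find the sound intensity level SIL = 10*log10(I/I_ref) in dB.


I / I_ref = 1.71e-04 / 1e-12 = 1.71e+08
SIL = 10 * log10(1.71e+08) = 82.33 dB


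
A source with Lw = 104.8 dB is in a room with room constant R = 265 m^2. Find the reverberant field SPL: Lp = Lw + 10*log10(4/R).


4/R = 4/265 = 0.0150943
Lp = 104.8 + 10*log10(0.0150943) = 86.588 dB


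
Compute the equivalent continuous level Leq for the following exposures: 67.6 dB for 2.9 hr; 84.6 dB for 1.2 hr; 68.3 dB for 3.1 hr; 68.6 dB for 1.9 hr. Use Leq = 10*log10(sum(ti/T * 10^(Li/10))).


T_total = 2.9 + 1.2 + 3.1 + 1.9 = 9.1 hr
(2.9/9.1) * 10^(67.6/10) = 1.83382e+06
(1.2/9.1) * 10^(84.6/10) = 3.80312e+07
(3.1/9.1) * 10^(68.3/10) = 2.30314e+06
(1.9/9.1) * 10^(68.6/10) = 1.51256e+06
Sum = 1.83382e+06 + 3.80312e+07 + 2.30314e+06 + 1.51256e+06 = 4.36807e+07
Leq = 10*log10(4.36807e+07) = 76.403 dB


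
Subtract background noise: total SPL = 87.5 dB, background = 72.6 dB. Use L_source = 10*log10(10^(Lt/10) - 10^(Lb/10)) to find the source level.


10^(87.5/10) = 5.62341e+08
10^(72.6/10) = 1.8197e+07
Difference = 5.62341e+08 - 1.8197e+07 = 5.44144e+08
L_source = 10*log10(5.44144e+08) = 87.357 dB


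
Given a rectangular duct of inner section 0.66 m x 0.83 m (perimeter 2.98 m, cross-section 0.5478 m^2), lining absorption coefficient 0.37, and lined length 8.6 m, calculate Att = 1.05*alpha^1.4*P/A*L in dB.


alpha^1.4 = 0.37^1.4 = 0.248589
Attenuation rate = 1.05 * alpha^1.4 * P / A
= 1.05 * 0.248589 * 2.98 / 0.5478 = 1.41993 dB/m
Total Att = 1.41993 * 8.6 = 12.211 dB


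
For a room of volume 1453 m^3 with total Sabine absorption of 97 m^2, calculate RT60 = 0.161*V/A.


RT60 = 0.161 * 1453 / 97 = 2.4117 s


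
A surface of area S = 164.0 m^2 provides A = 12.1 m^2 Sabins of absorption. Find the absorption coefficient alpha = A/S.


Absorption coefficient = absorbed power / incident power
alpha = A / S = 12.1 / 164.0 = 0.07378


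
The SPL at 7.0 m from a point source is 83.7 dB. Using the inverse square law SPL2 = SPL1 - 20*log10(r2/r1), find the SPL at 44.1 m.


r2/r1 = 44.1/7.0 = 6.3
Correction = 20*log10(6.3) = 15.9868 dB
SPL2 = 83.7 - 15.9868 = 67.713 dB


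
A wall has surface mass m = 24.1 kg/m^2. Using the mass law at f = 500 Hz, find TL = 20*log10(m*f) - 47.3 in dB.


m * f = 24.1 * 500 = 12050
20*log10(12050) = 81.6197 dB
TL = 81.6197 - 47.3 = 34.32 dB


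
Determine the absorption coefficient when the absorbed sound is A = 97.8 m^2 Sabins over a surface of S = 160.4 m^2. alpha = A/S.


Absorption coefficient = absorbed power / incident power
alpha = A / S = 97.8 / 160.4 = 0.60973


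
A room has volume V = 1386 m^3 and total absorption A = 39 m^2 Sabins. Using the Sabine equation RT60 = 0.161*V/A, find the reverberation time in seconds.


RT60 = 0.161 * 1386 / 39 = 5.7217 s


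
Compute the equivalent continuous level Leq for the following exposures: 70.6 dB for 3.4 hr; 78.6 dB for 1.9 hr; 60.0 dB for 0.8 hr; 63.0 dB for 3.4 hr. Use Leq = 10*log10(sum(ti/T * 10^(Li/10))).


T_total = 3.4 + 1.9 + 0.8 + 3.4 = 9.5 hr
(3.4/9.5) * 10^(70.6/10) = 4.10918e+06
(1.9/9.5) * 10^(78.6/10) = 1.44887e+07
(0.8/9.5) * 10^(60.0/10) = 84210.5
(3.4/9.5) * 10^(63.0/10) = 714094
Sum = 4.10918e+06 + 1.44887e+07 + 84210.5 + 714094 = 1.93962e+07
Leq = 10*log10(1.93962e+07) = 72.877 dB


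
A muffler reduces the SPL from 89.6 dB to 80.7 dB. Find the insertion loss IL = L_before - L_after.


Insertion loss = SPL without muffler - SPL with muffler
IL = 89.6 - 80.7 = 8.9 dB


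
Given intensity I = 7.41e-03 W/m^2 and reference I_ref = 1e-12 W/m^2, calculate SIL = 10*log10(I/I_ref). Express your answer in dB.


I / I_ref = 7.41e-03 / 1e-12 = 7.41e+09
SIL = 10 * log10(7.41e+09) = 98.698 dB


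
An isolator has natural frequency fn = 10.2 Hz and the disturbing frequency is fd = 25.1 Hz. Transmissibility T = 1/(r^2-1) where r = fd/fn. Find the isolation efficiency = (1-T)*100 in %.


r = 25.1 / 10.2 = 2.46078
r^2 - 1 = 2.46078^2 - 1 = 5.05544
T = 1/5.05544 = 0.197807
Efficiency = (1 - 0.197807)*100 = 80.219 %


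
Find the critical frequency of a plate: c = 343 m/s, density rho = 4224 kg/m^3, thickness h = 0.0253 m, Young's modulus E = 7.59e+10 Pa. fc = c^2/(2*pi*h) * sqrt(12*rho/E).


12*rho/E = 12*4224/7.59e+10 = 6.67826e-07
sqrt(12*rho/E) = sqrt(6.67826e-07) = 0.000817206
c^2/(2*pi*h) = 343^2/(2*pi*0.0253) = 740096
fc = 740096 * 0.000817206 = 604.81 Hz


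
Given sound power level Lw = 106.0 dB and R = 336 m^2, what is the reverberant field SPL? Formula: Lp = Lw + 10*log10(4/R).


4/R = 4/336 = 0.0119048
Lp = 106.0 + 10*log10(0.0119048) = 86.757 dB


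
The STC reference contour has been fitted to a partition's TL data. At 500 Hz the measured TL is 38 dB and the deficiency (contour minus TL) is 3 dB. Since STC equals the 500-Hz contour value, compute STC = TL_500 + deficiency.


By ASTM E413, STC = value of the fitted reference contour at 500 Hz.
Contour value at 500 Hz = TL_500 + deficiency = 38 + 3 = 41
STC = 41


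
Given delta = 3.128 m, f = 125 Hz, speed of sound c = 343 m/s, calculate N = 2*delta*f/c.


N = 2*delta*f/c = 2*delta/lambda, where lambda = c/f
lambda = 343 / 125 = 2.744 m
N = 2 * 3.128 / 2.744 = 2.2799


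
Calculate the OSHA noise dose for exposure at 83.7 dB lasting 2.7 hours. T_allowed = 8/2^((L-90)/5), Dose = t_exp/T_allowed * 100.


T_allowed = 8 / 2^((83.7 - 90)/5) = 19.1597 hr
Dose = 2.7 / 19.1597 * 100 = 14.092 %


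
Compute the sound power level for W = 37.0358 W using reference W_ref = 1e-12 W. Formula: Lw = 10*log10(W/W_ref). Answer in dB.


W / W_ref = 37.0358 / 1e-12 = 3.70358e+13
Lw = 10 * log10(3.70358e+13) = 135.69 dB


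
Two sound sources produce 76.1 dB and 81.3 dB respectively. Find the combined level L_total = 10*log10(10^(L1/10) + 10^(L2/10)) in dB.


10^(76.1/10) = 4.0738e+07
10^(81.3/10) = 1.34896e+08
Sum = 4.0738e+07 + 1.34896e+08 = 1.75634e+08
L_total = 10*log10(1.75634e+08) = 82.446 dB


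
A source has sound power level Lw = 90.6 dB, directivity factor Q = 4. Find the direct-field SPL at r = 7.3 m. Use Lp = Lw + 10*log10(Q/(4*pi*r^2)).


4*pi*r^2 = 4*pi*7.3^2 = 669.662 m^2
Q / (4*pi*r^2) = 4 / 669.662 = 0.00597316
Lp = 90.6 + 10*log10(0.00597316) = 68.362 dB


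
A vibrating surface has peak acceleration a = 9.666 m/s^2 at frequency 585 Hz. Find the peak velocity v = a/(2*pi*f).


omega = 2*pi*f = 2*pi*585 = 3675.66 rad/s
v = a / omega = 9.666 / 3675.66 = 0.0026297 m/s


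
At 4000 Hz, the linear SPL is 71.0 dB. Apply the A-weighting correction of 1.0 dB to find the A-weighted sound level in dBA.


A-weighting table: 4000 Hz -> 1.0 dB correction
SPL_A = SPL + correction = 71.0 + (1.0) = 72 dBA


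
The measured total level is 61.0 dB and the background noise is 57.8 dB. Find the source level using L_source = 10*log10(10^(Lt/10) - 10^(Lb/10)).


10^(61.0/10) = 1.25893e+06
10^(57.8/10) = 602560
Difference = 1.25893e+06 - 602560 = 656370
L_source = 10*log10(656370) = 58.171 dB


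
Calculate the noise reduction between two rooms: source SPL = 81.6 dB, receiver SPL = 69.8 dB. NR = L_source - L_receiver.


NR = L_source - L_receiver (difference between source and receiving room levels)
NR = 81.6 - 69.8 = 11.8 dB


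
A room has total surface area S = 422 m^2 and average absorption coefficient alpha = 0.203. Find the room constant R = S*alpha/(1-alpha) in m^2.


R = 422 * 0.203 / (1 - 0.203) = 107.49 m^2


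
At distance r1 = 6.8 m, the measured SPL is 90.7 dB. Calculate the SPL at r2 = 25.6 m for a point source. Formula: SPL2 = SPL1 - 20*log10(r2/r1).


r2/r1 = 25.6/6.8 = 3.76471
Correction = 20*log10(3.76471) = 11.5146 dB
SPL2 = 90.7 - 11.5146 = 79.185 dB


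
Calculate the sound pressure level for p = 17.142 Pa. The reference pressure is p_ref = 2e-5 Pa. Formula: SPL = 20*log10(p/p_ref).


p / p_ref = 17.142 / 2e-5 = 857100
SPL = 20 * log10(857100) = 118.66 dB


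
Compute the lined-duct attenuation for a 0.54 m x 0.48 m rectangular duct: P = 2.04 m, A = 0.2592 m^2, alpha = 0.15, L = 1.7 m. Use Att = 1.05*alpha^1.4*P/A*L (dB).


alpha^1.4 = 0.15^1.4 = 0.0702308
Attenuation rate = 1.05 * alpha^1.4 * P / A
= 1.05 * 0.0702308 * 2.04 / 0.2592 = 0.58038 dB/m
Total Att = 0.58038 * 1.7 = 0.98665 dB


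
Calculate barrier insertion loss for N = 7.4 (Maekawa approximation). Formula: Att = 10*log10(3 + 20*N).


3 + 20*N = 3 + 20*7.4 = 151
Att = 10*log10(151) = 21.79 dB


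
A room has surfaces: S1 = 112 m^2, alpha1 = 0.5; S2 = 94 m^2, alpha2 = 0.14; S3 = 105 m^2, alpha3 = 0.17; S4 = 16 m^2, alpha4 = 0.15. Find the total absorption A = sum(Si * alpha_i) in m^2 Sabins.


112 * 0.5 = 56
94 * 0.14 = 13.16
105 * 0.17 = 17.85
16 * 0.15 = 2.4
A_total = 56 + 13.16 + 17.85 + 2.4 = 89.41 m^2


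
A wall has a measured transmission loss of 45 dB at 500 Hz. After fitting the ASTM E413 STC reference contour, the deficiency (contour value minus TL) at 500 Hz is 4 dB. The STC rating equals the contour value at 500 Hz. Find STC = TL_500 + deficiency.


By ASTM E413, STC = value of the fitted reference contour at 500 Hz.
Contour value at 500 Hz = TL_500 + deficiency = 45 + 4 = 49
STC = 49


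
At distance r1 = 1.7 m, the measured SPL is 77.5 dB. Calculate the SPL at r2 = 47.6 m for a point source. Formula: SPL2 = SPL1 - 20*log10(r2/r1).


r2/r1 = 47.6/1.7 = 28
Correction = 20*log10(28) = 28.9432 dB
SPL2 = 77.5 - 28.9432 = 48.557 dB


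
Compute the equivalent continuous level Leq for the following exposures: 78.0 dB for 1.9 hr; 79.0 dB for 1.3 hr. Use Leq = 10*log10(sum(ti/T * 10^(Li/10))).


T_total = 1.9 + 1.3 = 3.2 hr
(1.9/3.2) * 10^(78.0/10) = 3.74631e+07
(1.3/3.2) * 10^(79.0/10) = 3.22696e+07
Sum = 3.74631e+07 + 3.22696e+07 = 6.97327e+07
Leq = 10*log10(6.97327e+07) = 78.434 dB


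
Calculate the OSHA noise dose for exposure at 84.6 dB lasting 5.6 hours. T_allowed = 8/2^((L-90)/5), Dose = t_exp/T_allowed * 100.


T_allowed = 8 / 2^((84.6 - 90)/5) = 16.9123 hr
Dose = 5.6 / 16.9123 * 100 = 33.112 %


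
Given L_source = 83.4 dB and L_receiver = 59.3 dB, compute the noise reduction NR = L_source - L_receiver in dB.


NR = L_source - L_receiver (difference between source and receiving room levels)
NR = 83.4 - 59.3 = 24.1 dB


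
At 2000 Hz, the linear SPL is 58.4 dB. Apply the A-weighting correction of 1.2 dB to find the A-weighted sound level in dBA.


A-weighting table: 2000 Hz -> 1.2 dB correction
SPL_A = SPL + correction = 58.4 + (1.2) = 59.6 dBA


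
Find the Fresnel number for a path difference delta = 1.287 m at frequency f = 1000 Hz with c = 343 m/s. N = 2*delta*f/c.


N = 2*delta*f/c = 2*delta/lambda, where lambda = c/f
lambda = 343 / 1000 = 0.343 m
N = 2 * 1.287 / 0.343 = 7.5044


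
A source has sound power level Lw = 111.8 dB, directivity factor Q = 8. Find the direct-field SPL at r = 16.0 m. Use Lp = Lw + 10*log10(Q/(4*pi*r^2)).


4*pi*r^2 = 4*pi*16.0^2 = 3216.99 m^2
Q / (4*pi*r^2) = 8 / 3216.99 = 0.0024868
Lp = 111.8 + 10*log10(0.0024868) = 85.756 dB


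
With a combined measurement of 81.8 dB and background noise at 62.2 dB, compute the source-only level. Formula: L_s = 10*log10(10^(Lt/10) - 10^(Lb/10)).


10^(81.8/10) = 1.51356e+08
10^(62.2/10) = 1.65959e+06
Difference = 1.51356e+08 - 1.65959e+06 = 1.49696e+08
L_source = 10*log10(1.49696e+08) = 81.752 dB


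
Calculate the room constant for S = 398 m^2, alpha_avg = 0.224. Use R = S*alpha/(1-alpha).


R = 398 * 0.224 / (1 - 0.224) = 114.89 m^2


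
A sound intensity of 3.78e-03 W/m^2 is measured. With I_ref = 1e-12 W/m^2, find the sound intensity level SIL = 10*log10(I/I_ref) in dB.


I / I_ref = 3.78e-03 / 1e-12 = 3.78e+09
SIL = 10 * log10(3.78e+09) = 95.775 dB


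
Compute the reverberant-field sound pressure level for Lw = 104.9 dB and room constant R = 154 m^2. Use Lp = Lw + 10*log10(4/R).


4/R = 4/154 = 0.025974
Lp = 104.9 + 10*log10(0.025974) = 89.045 dB


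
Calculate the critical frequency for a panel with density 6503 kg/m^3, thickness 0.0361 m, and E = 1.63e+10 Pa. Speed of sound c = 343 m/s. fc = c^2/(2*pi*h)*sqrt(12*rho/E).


12*rho/E = 12*6503/1.63e+10 = 4.78748e-06
sqrt(12*rho/E) = sqrt(4.78748e-06) = 0.00218803
c^2/(2*pi*h) = 343^2/(2*pi*0.0361) = 518682
fc = 518682 * 0.00218803 = 1134.9 Hz


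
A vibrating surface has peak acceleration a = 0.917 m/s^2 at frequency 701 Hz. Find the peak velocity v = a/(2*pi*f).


omega = 2*pi*f = 2*pi*701 = 4404.51 rad/s
v = a / omega = 0.917 / 4404.51 = 0.0002082 m/s


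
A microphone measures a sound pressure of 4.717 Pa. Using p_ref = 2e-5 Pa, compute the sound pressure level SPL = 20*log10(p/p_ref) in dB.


p / p_ref = 4.717 / 2e-5 = 235850
SPL = 20 * log10(235850) = 107.45 dB


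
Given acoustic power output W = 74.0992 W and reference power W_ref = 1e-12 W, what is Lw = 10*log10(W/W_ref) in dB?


W / W_ref = 74.0992 / 1e-12 = 7.40992e+13
Lw = 10 * log10(7.40992e+13) = 138.7 dB


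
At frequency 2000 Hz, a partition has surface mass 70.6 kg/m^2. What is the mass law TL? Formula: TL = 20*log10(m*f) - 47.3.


m * f = 70.6 * 2000 = 141200
20*log10(141200) = 102.997 dB
TL = 102.997 - 47.3 = 55.697 dB


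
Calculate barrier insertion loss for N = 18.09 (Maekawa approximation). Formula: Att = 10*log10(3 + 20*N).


3 + 20*N = 3 + 20*18.09 = 364.8
Att = 10*log10(364.8) = 25.621 dB


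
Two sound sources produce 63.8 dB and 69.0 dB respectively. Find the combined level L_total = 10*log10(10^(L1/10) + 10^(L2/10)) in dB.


10^(63.8/10) = 2.39883e+06
10^(69.0/10) = 7.94328e+06
Sum = 2.39883e+06 + 7.94328e+06 = 1.03421e+07
L_total = 10*log10(1.03421e+07) = 70.146 dB


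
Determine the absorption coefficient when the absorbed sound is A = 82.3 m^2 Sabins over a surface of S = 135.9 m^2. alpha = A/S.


Absorption coefficient = absorbed power / incident power
alpha = A / S = 82.3 / 135.9 = 0.60559


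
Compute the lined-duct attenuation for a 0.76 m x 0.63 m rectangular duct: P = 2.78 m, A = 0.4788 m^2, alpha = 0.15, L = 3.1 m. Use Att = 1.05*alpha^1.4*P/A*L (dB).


alpha^1.4 = 0.15^1.4 = 0.0702308
Attenuation rate = 1.05 * alpha^1.4 * P / A
= 1.05 * 0.0702308 * 2.78 / 0.4788 = 0.428161 dB/m
Total Att = 0.428161 * 3.1 = 1.3273 dB


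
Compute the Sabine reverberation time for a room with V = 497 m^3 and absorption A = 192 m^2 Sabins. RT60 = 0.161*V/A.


RT60 = 0.161 * 497 / 192 = 0.41676 s


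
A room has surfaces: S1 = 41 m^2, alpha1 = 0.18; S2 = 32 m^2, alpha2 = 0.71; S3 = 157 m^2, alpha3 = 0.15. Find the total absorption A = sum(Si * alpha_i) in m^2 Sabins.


41 * 0.18 = 7.38
32 * 0.71 = 22.72
157 * 0.15 = 23.55
A_total = 7.38 + 22.72 + 23.55 = 53.65 m^2


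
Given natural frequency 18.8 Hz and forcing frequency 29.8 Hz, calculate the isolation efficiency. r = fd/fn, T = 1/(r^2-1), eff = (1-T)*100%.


r = 29.8 / 18.8 = 1.58511
r^2 - 1 = 1.58511^2 - 1 = 1.51257
T = 1/1.51257 = 0.661126
Efficiency = (1 - 0.661126)*100 = 33.887 %


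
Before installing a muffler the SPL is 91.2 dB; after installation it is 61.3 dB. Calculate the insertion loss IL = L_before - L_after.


Insertion loss = SPL without muffler - SPL with muffler
IL = 91.2 - 61.3 = 29.9 dB


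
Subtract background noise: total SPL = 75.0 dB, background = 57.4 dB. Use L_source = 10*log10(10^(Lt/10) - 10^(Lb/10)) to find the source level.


10^(75.0/10) = 3.16228e+07
10^(57.4/10) = 549541
Difference = 3.16228e+07 - 549541 = 3.10733e+07
L_source = 10*log10(3.10733e+07) = 74.924 dB


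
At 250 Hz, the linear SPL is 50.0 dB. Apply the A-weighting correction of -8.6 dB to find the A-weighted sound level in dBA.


A-weighting table: 250 Hz -> -8.6 dB correction
SPL_A = SPL + correction = 50.0 + (-8.6) = 41.4 dBA


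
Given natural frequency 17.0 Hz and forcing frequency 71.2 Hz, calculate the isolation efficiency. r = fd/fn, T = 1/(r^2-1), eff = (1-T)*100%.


r = 71.2 / 17.0 = 4.18824
r^2 - 1 = 4.18824^2 - 1 = 16.5414
T = 1/16.5414 = 0.0604544
Efficiency = (1 - 0.0604544)*100 = 93.955 %


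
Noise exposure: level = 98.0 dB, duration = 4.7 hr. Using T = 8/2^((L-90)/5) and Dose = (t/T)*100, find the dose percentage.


T_allowed = 8 / 2^((98.0 - 90)/5) = 2.63902 hr
Dose = 4.7 / 2.63902 * 100 = 178.1 %


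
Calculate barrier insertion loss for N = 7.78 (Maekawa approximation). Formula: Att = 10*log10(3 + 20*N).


3 + 20*N = 3 + 20*7.78 = 158.6
Att = 10*log10(158.6) = 22.003 dB


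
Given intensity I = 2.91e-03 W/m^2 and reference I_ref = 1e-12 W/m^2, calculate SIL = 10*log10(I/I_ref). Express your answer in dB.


I / I_ref = 2.91e-03 / 1e-12 = 2.91e+09
SIL = 10 * log10(2.91e+09) = 94.639 dB


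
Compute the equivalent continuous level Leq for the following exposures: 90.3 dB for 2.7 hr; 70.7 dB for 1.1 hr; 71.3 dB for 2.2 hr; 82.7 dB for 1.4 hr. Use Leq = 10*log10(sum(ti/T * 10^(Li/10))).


T_total = 2.7 + 1.1 + 2.2 + 1.4 = 7.4 hr
(2.7/7.4) * 10^(90.3/10) = 3.9096e+08
(1.1/7.4) * 10^(70.7/10) = 1.74647e+06
(2.2/7.4) * 10^(71.3/10) = 4.01043e+06
(1.4/7.4) * 10^(82.7/10) = 3.52287e+07
Sum = 3.9096e+08 + 1.74647e+06 + 4.01043e+06 + 3.52287e+07 = 4.31946e+08
Leq = 10*log10(4.31946e+08) = 86.354 dB


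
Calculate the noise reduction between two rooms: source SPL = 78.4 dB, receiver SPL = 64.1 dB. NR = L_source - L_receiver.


NR = L_source - L_receiver (difference between source and receiving room levels)
NR = 78.4 - 64.1 = 14.3 dB


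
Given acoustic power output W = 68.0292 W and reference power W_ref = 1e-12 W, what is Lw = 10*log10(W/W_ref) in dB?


W / W_ref = 68.0292 / 1e-12 = 6.80292e+13
Lw = 10 * log10(6.80292e+13) = 138.33 dB


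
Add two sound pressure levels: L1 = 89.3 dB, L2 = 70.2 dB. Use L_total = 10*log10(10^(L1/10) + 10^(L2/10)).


10^(89.3/10) = 8.51138e+08
10^(70.2/10) = 1.04713e+07
Sum = 8.51138e+08 + 1.04713e+07 = 8.61609e+08
L_total = 10*log10(8.61609e+08) = 89.353 dB


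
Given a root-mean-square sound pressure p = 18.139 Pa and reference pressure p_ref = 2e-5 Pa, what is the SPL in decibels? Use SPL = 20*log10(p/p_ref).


p / p_ref = 18.139 / 2e-5 = 906950
SPL = 20 * log10(906950) = 119.15 dB


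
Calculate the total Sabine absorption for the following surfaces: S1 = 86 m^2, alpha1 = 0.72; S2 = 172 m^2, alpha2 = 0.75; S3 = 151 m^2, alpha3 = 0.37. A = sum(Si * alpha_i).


86 * 0.72 = 61.92
172 * 0.75 = 129
151 * 0.37 = 55.87
A_total = 61.92 + 129 + 55.87 = 246.79 m^2


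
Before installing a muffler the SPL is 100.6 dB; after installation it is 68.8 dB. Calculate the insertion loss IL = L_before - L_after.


Insertion loss = SPL without muffler - SPL with muffler
IL = 100.6 - 68.8 = 31.8 dB


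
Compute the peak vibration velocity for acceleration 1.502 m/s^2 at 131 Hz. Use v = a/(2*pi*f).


omega = 2*pi*f = 2*pi*131 = 823.097 rad/s
v = a / omega = 1.502 / 823.097 = 0.0018248 m/s


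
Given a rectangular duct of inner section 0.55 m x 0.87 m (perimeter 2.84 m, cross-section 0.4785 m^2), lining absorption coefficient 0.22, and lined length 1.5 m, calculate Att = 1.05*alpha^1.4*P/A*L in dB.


alpha^1.4 = 0.22^1.4 = 0.120058
Attenuation rate = 1.05 * alpha^1.4 * P / A
= 1.05 * 0.120058 * 2.84 / 0.4785 = 0.748198 dB/m
Total Att = 0.748198 * 1.5 = 1.1223 dB


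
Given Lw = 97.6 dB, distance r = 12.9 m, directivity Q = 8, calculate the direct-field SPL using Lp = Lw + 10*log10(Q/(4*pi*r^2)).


4*pi*r^2 = 4*pi*12.9^2 = 2091.17 m^2
Q / (4*pi*r^2) = 8 / 2091.17 = 0.00382561
Lp = 97.6 + 10*log10(0.00382561) = 73.427 dB


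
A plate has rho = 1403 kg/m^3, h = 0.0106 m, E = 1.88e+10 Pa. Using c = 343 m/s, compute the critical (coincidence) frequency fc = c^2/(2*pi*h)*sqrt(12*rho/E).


12*rho/E = 12*1403/1.88e+10 = 8.95532e-07
sqrt(12*rho/E) = sqrt(8.95532e-07) = 0.000946326
c^2/(2*pi*h) = 343^2/(2*pi*0.0106) = 1.76645e+06
fc = 1.76645e+06 * 0.000946326 = 1671.6 Hz


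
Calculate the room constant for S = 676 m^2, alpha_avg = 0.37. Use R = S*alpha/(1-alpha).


R = 676 * 0.37 / (1 - 0.37) = 397.02 m^2


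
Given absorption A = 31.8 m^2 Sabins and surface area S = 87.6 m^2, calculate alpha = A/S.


Absorption coefficient = absorbed power / incident power
alpha = A / S = 31.8 / 87.6 = 0.36301


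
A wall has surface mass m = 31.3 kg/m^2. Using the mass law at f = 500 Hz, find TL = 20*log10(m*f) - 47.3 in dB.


m * f = 31.3 * 500 = 15650
20*log10(15650) = 83.8903 dB
TL = 83.8903 - 47.3 = 36.59 dB


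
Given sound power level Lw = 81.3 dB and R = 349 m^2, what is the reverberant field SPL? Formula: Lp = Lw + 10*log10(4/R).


4/R = 4/349 = 0.0114613
Lp = 81.3 + 10*log10(0.0114613) = 61.892 dB


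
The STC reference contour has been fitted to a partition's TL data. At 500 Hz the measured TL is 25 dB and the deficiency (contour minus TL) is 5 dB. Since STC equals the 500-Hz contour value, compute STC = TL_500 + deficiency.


By ASTM E413, STC = value of the fitted reference contour at 500 Hz.
Contour value at 500 Hz = TL_500 + deficiency = 25 + 5 = 30
STC = 30


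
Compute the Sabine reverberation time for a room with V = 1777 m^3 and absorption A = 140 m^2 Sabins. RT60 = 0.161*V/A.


RT60 = 0.161 * 1777 / 140 = 2.0435 s


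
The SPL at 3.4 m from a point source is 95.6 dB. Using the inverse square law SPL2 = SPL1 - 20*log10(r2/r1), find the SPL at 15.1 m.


r2/r1 = 15.1/3.4 = 4.44118
Correction = 20*log10(4.44118) = 12.95 dB
SPL2 = 95.6 - 12.95 = 82.65 dB


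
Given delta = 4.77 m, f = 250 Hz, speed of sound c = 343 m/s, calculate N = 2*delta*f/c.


N = 2*delta*f/c = 2*delta/lambda, where lambda = c/f
lambda = 343 / 250 = 1.372 m
N = 2 * 4.77 / 1.372 = 6.9534


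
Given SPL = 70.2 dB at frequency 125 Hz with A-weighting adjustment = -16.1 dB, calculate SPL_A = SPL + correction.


A-weighting table: 125 Hz -> -16.1 dB correction
SPL_A = SPL + correction = 70.2 + (-16.1) = 54.1 dBA


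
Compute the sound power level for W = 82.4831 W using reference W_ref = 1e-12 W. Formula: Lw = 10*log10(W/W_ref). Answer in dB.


W / W_ref = 82.4831 / 1e-12 = 8.24831e+13
Lw = 10 * log10(8.24831e+13) = 139.16 dB


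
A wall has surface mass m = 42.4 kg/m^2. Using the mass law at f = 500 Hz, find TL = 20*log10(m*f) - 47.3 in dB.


m * f = 42.4 * 500 = 21200
20*log10(21200) = 86.5267 dB
TL = 86.5267 - 47.3 = 39.227 dB


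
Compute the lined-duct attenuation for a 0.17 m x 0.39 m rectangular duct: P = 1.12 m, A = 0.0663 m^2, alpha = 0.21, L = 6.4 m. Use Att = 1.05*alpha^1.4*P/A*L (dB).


alpha^1.4 = 0.21^1.4 = 0.112488
Attenuation rate = 1.05 * alpha^1.4 * P / A
= 1.05 * 0.112488 * 1.12 / 0.0663 = 1.99526 dB/m
Total Att = 1.99526 * 6.4 = 12.77 dB


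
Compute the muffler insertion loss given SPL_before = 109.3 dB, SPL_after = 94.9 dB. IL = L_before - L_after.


Insertion loss = SPL without muffler - SPL with muffler
IL = 109.3 - 94.9 = 14.4 dB


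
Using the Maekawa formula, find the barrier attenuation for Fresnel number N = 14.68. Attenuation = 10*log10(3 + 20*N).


3 + 20*N = 3 + 20*14.68 = 296.6
Att = 10*log10(296.6) = 24.722 dB


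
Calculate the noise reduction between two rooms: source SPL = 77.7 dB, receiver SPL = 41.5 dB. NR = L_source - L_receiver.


NR = L_source - L_receiver (difference between source and receiving room levels)
NR = 77.7 - 41.5 = 36.2 dB


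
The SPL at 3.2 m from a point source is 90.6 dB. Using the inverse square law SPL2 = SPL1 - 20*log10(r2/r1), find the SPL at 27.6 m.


r2/r1 = 27.6/3.2 = 8.625
Correction = 20*log10(8.625) = 18.7152 dB
SPL2 = 90.6 - 18.7152 = 71.885 dB


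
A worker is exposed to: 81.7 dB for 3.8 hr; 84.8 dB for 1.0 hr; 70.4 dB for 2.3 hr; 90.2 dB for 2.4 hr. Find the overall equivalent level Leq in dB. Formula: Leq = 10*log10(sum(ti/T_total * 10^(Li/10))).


T_total = 3.8 + 1.0 + 2.3 + 2.4 = 9.5 hr
(3.8/9.5) * 10^(81.7/10) = 5.91643e+07
(1.0/9.5) * 10^(84.8/10) = 3.1789e+07
(2.3/9.5) * 10^(70.4/10) = 2.65463e+06
(2.4/9.5) * 10^(90.2/10) = 2.64538e+08
Sum = 5.91643e+07 + 3.1789e+07 + 2.65463e+06 + 2.64538e+08 = 3.58146e+08
Leq = 10*log10(3.58146e+08) = 85.541 dB


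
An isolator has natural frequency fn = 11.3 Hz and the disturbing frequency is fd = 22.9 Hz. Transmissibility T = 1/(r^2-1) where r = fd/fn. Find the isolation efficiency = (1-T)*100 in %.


r = 22.9 / 11.3 = 2.02655
r^2 - 1 = 2.02655^2 - 1 = 3.1069
T = 1/3.1069 = 0.321864
Efficiency = (1 - 0.321864)*100 = 67.814 %


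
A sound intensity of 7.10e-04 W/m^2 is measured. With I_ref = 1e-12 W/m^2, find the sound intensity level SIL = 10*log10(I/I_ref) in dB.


I / I_ref = 7.10e-04 / 1e-12 = 7.1e+08
SIL = 10 * log10(7.1e+08) = 88.513 dB


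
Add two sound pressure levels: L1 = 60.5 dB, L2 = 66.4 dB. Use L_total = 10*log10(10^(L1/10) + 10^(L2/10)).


10^(60.5/10) = 1.12202e+06
10^(66.4/10) = 4.36516e+06
Sum = 1.12202e+06 + 4.36516e+06 = 5.48718e+06
L_total = 10*log10(5.48718e+06) = 67.393 dB


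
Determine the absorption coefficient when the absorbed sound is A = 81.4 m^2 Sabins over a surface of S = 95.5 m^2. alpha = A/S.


Absorption coefficient = absorbed power / incident power
alpha = A / S = 81.4 / 95.5 = 0.85236


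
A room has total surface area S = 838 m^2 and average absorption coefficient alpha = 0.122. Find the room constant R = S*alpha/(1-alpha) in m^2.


R = 838 * 0.122 / (1 - 0.122) = 116.44 m^2


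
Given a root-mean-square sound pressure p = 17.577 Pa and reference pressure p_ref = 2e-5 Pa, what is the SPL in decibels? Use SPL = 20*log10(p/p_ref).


p / p_ref = 17.577 / 2e-5 = 878850
SPL = 20 * log10(878850) = 118.88 dB


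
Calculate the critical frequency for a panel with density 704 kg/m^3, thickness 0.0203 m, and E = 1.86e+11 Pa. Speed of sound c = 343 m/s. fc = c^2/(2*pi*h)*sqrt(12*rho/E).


12*rho/E = 12*704/1.86e+11 = 4.54194e-08
sqrt(12*rho/E) = sqrt(4.54194e-08) = 0.000213118
c^2/(2*pi*h) = 343^2/(2*pi*0.0203) = 922385
fc = 922385 * 0.000213118 = 196.58 Hz


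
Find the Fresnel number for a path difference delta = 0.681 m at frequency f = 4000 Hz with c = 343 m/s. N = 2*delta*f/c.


N = 2*delta*f/c = 2*delta/lambda, where lambda = c/f
lambda = 343 / 4000 = 0.08575 m
N = 2 * 0.681 / 0.08575 = 15.883


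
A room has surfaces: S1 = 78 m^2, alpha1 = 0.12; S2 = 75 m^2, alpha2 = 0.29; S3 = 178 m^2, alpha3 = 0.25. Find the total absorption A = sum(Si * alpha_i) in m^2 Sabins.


78 * 0.12 = 9.36
75 * 0.29 = 21.75
178 * 0.25 = 44.5
A_total = 9.36 + 21.75 + 44.5 = 75.61 m^2


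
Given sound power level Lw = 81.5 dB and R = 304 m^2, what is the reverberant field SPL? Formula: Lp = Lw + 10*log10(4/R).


4/R = 4/304 = 0.0131579
Lp = 81.5 + 10*log10(0.0131579) = 62.692 dB


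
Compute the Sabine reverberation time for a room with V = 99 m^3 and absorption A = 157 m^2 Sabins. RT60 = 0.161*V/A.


RT60 = 0.161 * 99 / 157 = 0.10152 s


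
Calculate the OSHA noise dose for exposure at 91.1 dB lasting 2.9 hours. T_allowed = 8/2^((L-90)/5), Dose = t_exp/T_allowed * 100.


T_allowed = 8 / 2^((91.1 - 90)/5) = 6.86852 hr
Dose = 2.9 / 6.86852 * 100 = 42.222 %


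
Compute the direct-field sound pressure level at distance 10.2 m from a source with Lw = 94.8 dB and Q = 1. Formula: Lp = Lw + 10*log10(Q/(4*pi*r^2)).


4*pi*r^2 = 4*pi*10.2^2 = 1307.41 m^2
Q / (4*pi*r^2) = 1 / 1307.41 = 0.000764871
Lp = 94.8 + 10*log10(0.000764871) = 63.636 dB


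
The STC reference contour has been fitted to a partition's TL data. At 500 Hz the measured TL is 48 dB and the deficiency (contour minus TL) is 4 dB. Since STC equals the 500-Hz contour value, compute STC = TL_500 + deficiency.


By ASTM E413, STC = value of the fitted reference contour at 500 Hz.
Contour value at 500 Hz = TL_500 + deficiency = 48 + 4 = 52
STC = 52


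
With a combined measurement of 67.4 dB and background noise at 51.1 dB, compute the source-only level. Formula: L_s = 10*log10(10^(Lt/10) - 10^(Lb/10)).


10^(67.4/10) = 5.49541e+06
10^(51.1/10) = 128825
Difference = 5.49541e+06 - 128825 = 5.36658e+06
L_source = 10*log10(5.36658e+06) = 67.297 dB


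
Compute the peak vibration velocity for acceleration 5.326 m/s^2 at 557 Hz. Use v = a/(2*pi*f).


omega = 2*pi*f = 2*pi*557 = 3499.73 rad/s
v = a / omega = 5.326 / 3499.73 = 0.0015218 m/s


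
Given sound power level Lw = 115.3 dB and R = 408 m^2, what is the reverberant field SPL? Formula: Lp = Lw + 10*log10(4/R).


4/R = 4/408 = 0.00980392
Lp = 115.3 + 10*log10(0.00980392) = 95.214 dB


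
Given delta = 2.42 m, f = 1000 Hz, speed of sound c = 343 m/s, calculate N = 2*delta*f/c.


N = 2*delta*f/c = 2*delta/lambda, where lambda = c/f
lambda = 343 / 1000 = 0.343 m
N = 2 * 2.42 / 0.343 = 14.111


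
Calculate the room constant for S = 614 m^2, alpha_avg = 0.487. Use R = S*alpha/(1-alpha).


R = 614 * 0.487 / (1 - 0.487) = 582.88 m^2


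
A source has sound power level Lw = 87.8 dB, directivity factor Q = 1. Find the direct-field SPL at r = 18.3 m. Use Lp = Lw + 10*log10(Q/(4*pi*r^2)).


4*pi*r^2 = 4*pi*18.3^2 = 4208.35 m^2
Q / (4*pi*r^2) = 1 / 4208.35 = 0.000237623
Lp = 87.8 + 10*log10(0.000237623) = 51.559 dB


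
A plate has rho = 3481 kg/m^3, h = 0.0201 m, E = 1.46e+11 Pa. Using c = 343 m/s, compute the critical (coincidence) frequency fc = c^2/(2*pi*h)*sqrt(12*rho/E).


12*rho/E = 12*3481/1.46e+11 = 2.8611e-07
sqrt(12*rho/E) = sqrt(2.8611e-07) = 0.000534893
c^2/(2*pi*h) = 343^2/(2*pi*0.0201) = 931563
fc = 931563 * 0.000534893 = 498.29 Hz


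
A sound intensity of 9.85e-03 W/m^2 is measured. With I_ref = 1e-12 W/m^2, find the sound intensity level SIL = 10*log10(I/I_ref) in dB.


I / I_ref = 9.85e-03 / 1e-12 = 9.85e+09
SIL = 10 * log10(9.85e+09) = 99.934 dB
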